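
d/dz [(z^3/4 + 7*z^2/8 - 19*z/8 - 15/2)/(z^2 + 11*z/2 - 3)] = (4*z^4 + 44*z^3 + 79*z^2 + 156*z + 774)/(4*(4*z^4 + 44*z^3 + 97*z^2 - 132*z + 36))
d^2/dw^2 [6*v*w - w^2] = -2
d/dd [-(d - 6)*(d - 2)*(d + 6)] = -3*d^2 + 4*d + 36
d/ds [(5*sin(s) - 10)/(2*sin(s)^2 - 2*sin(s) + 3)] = 5*(8*sin(s) + cos(2*s) - 2)*cos(s)/(-2*sin(s) - cos(2*s) + 4)^2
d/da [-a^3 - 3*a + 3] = -3*a^2 - 3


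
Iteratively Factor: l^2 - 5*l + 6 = (l - 2)*(l - 3)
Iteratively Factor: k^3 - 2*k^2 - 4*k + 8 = (k + 2)*(k^2 - 4*k + 4) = (k - 2)*(k + 2)*(k - 2)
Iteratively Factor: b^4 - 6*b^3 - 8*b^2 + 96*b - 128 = (b - 4)*(b^3 - 2*b^2 - 16*b + 32) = (b - 4)*(b - 2)*(b^2 - 16) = (b - 4)^2*(b - 2)*(b + 4)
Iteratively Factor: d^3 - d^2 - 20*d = (d + 4)*(d^2 - 5*d) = (d - 5)*(d + 4)*(d)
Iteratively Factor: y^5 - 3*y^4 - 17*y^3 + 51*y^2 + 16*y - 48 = (y - 3)*(y^4 - 17*y^2 + 16) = (y - 3)*(y + 1)*(y^3 - y^2 - 16*y + 16) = (y - 3)*(y - 1)*(y + 1)*(y^2 - 16) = (y - 3)*(y - 1)*(y + 1)*(y + 4)*(y - 4)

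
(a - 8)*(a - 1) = a^2 - 9*a + 8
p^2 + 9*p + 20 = (p + 4)*(p + 5)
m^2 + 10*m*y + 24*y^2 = (m + 4*y)*(m + 6*y)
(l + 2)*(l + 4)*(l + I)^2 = l^4 + 6*l^3 + 2*I*l^3 + 7*l^2 + 12*I*l^2 - 6*l + 16*I*l - 8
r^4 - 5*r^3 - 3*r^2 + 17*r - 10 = (r - 5)*(r - 1)^2*(r + 2)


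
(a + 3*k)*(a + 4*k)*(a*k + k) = a^3*k + 7*a^2*k^2 + a^2*k + 12*a*k^3 + 7*a*k^2 + 12*k^3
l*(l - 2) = l^2 - 2*l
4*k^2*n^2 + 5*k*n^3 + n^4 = n^2*(k + n)*(4*k + n)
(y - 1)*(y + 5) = y^2 + 4*y - 5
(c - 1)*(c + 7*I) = c^2 - c + 7*I*c - 7*I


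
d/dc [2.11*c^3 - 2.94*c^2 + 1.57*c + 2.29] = 6.33*c^2 - 5.88*c + 1.57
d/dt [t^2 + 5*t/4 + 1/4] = 2*t + 5/4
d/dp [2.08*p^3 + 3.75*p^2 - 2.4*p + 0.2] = 6.24*p^2 + 7.5*p - 2.4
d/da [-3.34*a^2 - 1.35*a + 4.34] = -6.68*a - 1.35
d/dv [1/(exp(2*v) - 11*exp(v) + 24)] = (11 - 2*exp(v))*exp(v)/(exp(2*v) - 11*exp(v) + 24)^2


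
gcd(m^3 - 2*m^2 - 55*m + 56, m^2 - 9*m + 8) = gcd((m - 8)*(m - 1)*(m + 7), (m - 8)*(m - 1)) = m^2 - 9*m + 8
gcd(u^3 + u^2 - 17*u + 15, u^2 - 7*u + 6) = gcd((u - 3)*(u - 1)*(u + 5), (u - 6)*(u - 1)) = u - 1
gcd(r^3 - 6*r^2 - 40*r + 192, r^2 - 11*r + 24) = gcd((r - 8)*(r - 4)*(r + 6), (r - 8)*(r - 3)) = r - 8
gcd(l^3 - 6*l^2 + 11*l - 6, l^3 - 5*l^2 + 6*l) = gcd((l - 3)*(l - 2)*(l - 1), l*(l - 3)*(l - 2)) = l^2 - 5*l + 6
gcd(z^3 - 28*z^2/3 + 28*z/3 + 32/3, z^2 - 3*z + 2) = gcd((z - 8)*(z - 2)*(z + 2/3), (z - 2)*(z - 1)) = z - 2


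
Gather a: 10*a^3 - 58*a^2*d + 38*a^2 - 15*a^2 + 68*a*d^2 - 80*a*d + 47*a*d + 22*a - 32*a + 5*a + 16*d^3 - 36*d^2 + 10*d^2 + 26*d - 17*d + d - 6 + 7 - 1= 10*a^3 + a^2*(23 - 58*d) + a*(68*d^2 - 33*d - 5) + 16*d^3 - 26*d^2 + 10*d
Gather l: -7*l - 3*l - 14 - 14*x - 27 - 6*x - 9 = -10*l - 20*x - 50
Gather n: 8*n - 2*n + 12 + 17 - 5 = 6*n + 24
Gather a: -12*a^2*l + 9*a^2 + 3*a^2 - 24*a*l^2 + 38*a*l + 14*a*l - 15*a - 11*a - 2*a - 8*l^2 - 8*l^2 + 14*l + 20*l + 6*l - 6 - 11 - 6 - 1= a^2*(12 - 12*l) + a*(-24*l^2 + 52*l - 28) - 16*l^2 + 40*l - 24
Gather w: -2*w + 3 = 3 - 2*w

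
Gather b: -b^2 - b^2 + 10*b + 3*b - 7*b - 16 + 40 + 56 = -2*b^2 + 6*b + 80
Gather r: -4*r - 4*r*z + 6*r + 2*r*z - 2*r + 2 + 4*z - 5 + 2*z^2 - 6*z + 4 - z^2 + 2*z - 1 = -2*r*z + z^2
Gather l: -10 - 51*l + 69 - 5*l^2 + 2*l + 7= -5*l^2 - 49*l + 66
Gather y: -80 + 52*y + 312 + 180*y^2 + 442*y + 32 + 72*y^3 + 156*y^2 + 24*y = 72*y^3 + 336*y^2 + 518*y + 264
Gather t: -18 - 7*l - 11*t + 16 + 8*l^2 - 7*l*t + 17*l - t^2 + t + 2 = 8*l^2 + 10*l - t^2 + t*(-7*l - 10)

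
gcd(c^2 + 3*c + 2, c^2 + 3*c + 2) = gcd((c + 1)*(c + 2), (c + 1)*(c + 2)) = c^2 + 3*c + 2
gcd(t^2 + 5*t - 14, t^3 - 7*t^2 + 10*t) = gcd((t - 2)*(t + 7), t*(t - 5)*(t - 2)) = t - 2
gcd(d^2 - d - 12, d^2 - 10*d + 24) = d - 4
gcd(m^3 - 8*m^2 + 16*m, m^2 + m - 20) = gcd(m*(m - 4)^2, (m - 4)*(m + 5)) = m - 4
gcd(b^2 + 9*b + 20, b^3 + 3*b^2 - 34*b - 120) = b^2 + 9*b + 20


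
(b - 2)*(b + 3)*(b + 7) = b^3 + 8*b^2 + b - 42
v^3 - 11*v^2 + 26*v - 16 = (v - 8)*(v - 2)*(v - 1)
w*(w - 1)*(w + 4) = w^3 + 3*w^2 - 4*w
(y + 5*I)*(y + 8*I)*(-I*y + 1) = -I*y^3 + 14*y^2 + 53*I*y - 40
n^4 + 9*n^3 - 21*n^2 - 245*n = n*(n - 5)*(n + 7)^2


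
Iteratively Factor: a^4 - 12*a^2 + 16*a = (a - 2)*(a^3 + 2*a^2 - 8*a) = a*(a - 2)*(a^2 + 2*a - 8) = a*(a - 2)^2*(a + 4)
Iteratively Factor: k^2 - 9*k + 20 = (k - 5)*(k - 4)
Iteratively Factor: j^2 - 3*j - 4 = (j - 4)*(j + 1)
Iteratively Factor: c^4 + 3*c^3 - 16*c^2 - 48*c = (c + 4)*(c^3 - c^2 - 12*c) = (c + 3)*(c + 4)*(c^2 - 4*c) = c*(c + 3)*(c + 4)*(c - 4)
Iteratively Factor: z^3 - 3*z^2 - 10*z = (z + 2)*(z^2 - 5*z) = (z - 5)*(z + 2)*(z)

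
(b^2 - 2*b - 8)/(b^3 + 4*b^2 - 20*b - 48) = 1/(b + 6)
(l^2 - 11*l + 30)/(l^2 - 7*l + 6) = (l - 5)/(l - 1)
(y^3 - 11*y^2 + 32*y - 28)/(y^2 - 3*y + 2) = (y^2 - 9*y + 14)/(y - 1)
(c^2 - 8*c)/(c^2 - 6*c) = (c - 8)/(c - 6)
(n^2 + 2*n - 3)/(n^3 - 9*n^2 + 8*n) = (n + 3)/(n*(n - 8))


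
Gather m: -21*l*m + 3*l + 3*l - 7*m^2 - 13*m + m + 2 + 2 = 6*l - 7*m^2 + m*(-21*l - 12) + 4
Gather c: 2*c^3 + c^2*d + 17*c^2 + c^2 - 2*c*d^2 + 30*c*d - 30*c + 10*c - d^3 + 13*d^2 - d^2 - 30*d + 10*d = 2*c^3 + c^2*(d + 18) + c*(-2*d^2 + 30*d - 20) - d^3 + 12*d^2 - 20*d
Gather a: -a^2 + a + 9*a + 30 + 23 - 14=-a^2 + 10*a + 39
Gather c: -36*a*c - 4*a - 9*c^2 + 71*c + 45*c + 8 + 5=-4*a - 9*c^2 + c*(116 - 36*a) + 13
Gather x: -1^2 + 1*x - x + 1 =0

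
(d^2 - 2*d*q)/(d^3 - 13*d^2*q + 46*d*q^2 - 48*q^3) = d/(d^2 - 11*d*q + 24*q^2)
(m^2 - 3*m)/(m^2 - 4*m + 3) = m/(m - 1)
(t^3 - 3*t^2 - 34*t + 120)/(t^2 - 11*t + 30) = (t^2 + 2*t - 24)/(t - 6)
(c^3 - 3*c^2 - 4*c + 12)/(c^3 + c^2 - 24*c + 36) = (c + 2)/(c + 6)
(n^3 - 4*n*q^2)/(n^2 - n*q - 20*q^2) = n*(-n^2 + 4*q^2)/(-n^2 + n*q + 20*q^2)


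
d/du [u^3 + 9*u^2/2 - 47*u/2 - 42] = 3*u^2 + 9*u - 47/2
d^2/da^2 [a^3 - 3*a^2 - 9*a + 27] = 6*a - 6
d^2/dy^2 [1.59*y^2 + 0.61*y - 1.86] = 3.18000000000000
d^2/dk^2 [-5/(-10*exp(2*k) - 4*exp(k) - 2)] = 5*(4*(5*exp(k) + 1)^2*exp(k) - (10*exp(k) + 1)*(5*exp(2*k) + 2*exp(k) + 1))*exp(k)/(5*exp(2*k) + 2*exp(k) + 1)^3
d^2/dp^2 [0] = 0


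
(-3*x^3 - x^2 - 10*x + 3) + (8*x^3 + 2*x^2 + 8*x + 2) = 5*x^3 + x^2 - 2*x + 5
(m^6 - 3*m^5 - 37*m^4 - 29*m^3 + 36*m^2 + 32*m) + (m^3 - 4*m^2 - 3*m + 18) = m^6 - 3*m^5 - 37*m^4 - 28*m^3 + 32*m^2 + 29*m + 18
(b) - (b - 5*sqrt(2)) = 5*sqrt(2)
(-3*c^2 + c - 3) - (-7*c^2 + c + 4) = 4*c^2 - 7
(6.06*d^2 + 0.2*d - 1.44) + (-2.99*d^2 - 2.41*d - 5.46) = 3.07*d^2 - 2.21*d - 6.9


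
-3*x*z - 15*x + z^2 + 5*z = (-3*x + z)*(z + 5)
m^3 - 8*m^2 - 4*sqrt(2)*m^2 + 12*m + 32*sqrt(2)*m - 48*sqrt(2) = (m - 6)*(m - 2)*(m - 4*sqrt(2))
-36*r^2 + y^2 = (-6*r + y)*(6*r + y)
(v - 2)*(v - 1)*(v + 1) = v^3 - 2*v^2 - v + 2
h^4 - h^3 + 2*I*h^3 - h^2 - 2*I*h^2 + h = h*(h - 1)*(h + I)^2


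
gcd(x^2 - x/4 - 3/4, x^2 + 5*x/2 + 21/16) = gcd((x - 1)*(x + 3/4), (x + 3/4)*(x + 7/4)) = x + 3/4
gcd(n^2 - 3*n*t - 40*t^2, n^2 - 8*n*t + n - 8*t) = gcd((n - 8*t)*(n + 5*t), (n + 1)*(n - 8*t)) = -n + 8*t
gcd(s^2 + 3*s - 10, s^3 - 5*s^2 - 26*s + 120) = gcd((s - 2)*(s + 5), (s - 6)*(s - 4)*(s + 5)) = s + 5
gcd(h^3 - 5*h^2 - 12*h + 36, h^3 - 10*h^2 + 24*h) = h - 6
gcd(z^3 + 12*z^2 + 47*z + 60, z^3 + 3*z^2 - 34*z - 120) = z^2 + 9*z + 20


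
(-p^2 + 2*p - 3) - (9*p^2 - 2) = -10*p^2 + 2*p - 1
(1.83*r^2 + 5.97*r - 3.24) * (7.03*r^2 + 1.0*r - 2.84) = 12.8649*r^4 + 43.7991*r^3 - 22.0044*r^2 - 20.1948*r + 9.2016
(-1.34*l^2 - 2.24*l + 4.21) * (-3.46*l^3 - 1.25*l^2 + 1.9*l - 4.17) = 4.6364*l^5 + 9.4254*l^4 - 14.3126*l^3 - 3.9307*l^2 + 17.3398*l - 17.5557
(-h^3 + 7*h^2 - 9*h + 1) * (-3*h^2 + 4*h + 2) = 3*h^5 - 25*h^4 + 53*h^3 - 25*h^2 - 14*h + 2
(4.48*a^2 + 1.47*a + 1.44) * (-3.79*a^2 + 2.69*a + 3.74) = -16.9792*a^4 + 6.4799*a^3 + 15.2519*a^2 + 9.3714*a + 5.3856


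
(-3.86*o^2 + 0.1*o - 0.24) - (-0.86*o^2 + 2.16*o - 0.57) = -3.0*o^2 - 2.06*o + 0.33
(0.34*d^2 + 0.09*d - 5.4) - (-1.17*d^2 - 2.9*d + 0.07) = 1.51*d^2 + 2.99*d - 5.47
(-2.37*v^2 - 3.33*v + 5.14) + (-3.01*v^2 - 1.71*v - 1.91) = -5.38*v^2 - 5.04*v + 3.23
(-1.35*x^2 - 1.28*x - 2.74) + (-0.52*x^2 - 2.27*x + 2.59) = -1.87*x^2 - 3.55*x - 0.15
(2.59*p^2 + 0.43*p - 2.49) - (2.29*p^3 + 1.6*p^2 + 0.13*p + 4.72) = -2.29*p^3 + 0.99*p^2 + 0.3*p - 7.21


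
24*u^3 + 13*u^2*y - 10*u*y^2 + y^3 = (-8*u + y)*(-3*u + y)*(u + y)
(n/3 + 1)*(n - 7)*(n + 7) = n^3/3 + n^2 - 49*n/3 - 49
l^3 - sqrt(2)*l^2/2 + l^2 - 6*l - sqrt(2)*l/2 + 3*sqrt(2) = (l - 2)*(l + 3)*(l - sqrt(2)/2)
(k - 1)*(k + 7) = k^2 + 6*k - 7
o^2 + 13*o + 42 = (o + 6)*(o + 7)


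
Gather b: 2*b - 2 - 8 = 2*b - 10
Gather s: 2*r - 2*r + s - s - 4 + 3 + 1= 0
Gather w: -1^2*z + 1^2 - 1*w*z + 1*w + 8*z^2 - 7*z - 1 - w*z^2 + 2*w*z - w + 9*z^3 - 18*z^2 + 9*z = w*(-z^2 + z) + 9*z^3 - 10*z^2 + z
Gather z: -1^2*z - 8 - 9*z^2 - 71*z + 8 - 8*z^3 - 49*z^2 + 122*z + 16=-8*z^3 - 58*z^2 + 50*z + 16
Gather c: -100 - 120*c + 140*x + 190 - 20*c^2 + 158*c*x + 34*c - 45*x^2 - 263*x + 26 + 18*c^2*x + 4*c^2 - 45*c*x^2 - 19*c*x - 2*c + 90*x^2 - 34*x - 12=c^2*(18*x - 16) + c*(-45*x^2 + 139*x - 88) + 45*x^2 - 157*x + 104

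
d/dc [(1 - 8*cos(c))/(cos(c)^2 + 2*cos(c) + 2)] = 2*(-4*cos(c)^2 + cos(c) + 9)*sin(c)/(cos(c)^2 + 2*cos(c) + 2)^2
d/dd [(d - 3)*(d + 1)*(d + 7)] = 3*d^2 + 10*d - 17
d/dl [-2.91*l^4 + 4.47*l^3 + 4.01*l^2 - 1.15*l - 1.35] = -11.64*l^3 + 13.41*l^2 + 8.02*l - 1.15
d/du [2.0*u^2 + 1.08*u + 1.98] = 4.0*u + 1.08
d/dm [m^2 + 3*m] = 2*m + 3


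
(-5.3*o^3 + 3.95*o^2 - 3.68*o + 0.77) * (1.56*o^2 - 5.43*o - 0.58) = -8.268*o^5 + 34.941*o^4 - 24.1153*o^3 + 18.8926*o^2 - 2.0467*o - 0.4466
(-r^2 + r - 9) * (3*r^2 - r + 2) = -3*r^4 + 4*r^3 - 30*r^2 + 11*r - 18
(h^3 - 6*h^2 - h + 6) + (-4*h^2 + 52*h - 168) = h^3 - 10*h^2 + 51*h - 162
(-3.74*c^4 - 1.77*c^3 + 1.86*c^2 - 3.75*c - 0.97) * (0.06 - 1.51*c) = 5.6474*c^5 + 2.4483*c^4 - 2.9148*c^3 + 5.7741*c^2 + 1.2397*c - 0.0582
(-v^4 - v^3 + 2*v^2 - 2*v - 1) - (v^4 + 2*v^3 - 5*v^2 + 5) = -2*v^4 - 3*v^3 + 7*v^2 - 2*v - 6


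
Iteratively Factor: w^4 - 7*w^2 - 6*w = (w + 1)*(w^3 - w^2 - 6*w) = (w - 3)*(w + 1)*(w^2 + 2*w) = (w - 3)*(w + 1)*(w + 2)*(w)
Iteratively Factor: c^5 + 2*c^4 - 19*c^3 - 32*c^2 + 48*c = (c - 1)*(c^4 + 3*c^3 - 16*c^2 - 48*c) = (c - 4)*(c - 1)*(c^3 + 7*c^2 + 12*c) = (c - 4)*(c - 1)*(c + 3)*(c^2 + 4*c) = (c - 4)*(c - 1)*(c + 3)*(c + 4)*(c)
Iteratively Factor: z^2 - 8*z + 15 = (z - 5)*(z - 3)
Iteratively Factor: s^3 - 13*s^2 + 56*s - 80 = (s - 4)*(s^2 - 9*s + 20) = (s - 5)*(s - 4)*(s - 4)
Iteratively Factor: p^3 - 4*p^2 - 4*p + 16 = (p + 2)*(p^2 - 6*p + 8) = (p - 2)*(p + 2)*(p - 4)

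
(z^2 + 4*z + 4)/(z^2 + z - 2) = (z + 2)/(z - 1)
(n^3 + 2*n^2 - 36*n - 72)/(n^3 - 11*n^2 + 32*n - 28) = (n^3 + 2*n^2 - 36*n - 72)/(n^3 - 11*n^2 + 32*n - 28)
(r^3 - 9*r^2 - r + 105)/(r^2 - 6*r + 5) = (r^2 - 4*r - 21)/(r - 1)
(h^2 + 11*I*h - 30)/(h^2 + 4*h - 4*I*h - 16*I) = (h^2 + 11*I*h - 30)/(h^2 + 4*h*(1 - I) - 16*I)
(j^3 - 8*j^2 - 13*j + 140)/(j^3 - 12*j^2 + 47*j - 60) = (j^2 - 3*j - 28)/(j^2 - 7*j + 12)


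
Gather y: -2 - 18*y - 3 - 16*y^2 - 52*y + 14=-16*y^2 - 70*y + 9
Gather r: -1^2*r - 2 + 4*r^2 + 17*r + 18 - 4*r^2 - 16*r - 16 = 0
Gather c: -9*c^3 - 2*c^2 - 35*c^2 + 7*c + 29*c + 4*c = -9*c^3 - 37*c^2 + 40*c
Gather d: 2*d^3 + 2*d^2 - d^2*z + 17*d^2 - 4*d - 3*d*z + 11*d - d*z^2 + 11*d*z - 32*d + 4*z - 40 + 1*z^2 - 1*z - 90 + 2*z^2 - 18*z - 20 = 2*d^3 + d^2*(19 - z) + d*(-z^2 + 8*z - 25) + 3*z^2 - 15*z - 150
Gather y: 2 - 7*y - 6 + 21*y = 14*y - 4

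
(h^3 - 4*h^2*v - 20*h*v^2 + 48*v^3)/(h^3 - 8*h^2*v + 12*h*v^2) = (h + 4*v)/h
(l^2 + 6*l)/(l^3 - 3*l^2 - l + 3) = l*(l + 6)/(l^3 - 3*l^2 - l + 3)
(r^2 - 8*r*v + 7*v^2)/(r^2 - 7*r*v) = (r - v)/r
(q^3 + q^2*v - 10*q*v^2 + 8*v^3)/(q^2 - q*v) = q + 2*v - 8*v^2/q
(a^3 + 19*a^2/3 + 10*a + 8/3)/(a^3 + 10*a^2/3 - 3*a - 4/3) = (a + 2)/(a - 1)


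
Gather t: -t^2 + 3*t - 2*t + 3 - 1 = -t^2 + t + 2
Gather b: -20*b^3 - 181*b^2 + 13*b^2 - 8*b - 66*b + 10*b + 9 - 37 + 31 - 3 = -20*b^3 - 168*b^2 - 64*b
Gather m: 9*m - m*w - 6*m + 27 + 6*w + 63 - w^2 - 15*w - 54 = m*(3 - w) - w^2 - 9*w + 36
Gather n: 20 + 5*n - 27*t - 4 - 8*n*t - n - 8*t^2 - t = n*(4 - 8*t) - 8*t^2 - 28*t + 16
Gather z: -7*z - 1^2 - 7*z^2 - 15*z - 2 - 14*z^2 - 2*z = -21*z^2 - 24*z - 3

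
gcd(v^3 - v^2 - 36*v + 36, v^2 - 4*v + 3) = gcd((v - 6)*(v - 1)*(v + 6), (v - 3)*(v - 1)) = v - 1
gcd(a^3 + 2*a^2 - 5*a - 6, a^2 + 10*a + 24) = 1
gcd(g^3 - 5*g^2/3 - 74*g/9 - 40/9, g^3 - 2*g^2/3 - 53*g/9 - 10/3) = g^2 + 7*g/3 + 10/9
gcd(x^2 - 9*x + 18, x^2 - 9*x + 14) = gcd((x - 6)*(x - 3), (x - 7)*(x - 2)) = 1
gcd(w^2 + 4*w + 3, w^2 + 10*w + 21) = w + 3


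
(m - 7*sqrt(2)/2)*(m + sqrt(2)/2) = m^2 - 3*sqrt(2)*m - 7/2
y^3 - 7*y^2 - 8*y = y*(y - 8)*(y + 1)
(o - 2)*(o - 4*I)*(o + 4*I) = o^3 - 2*o^2 + 16*o - 32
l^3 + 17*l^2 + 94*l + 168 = (l + 4)*(l + 6)*(l + 7)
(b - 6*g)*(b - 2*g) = b^2 - 8*b*g + 12*g^2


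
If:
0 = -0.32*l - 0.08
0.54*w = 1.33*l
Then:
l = -0.25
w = -0.62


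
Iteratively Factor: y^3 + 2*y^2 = (y)*(y^2 + 2*y) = y^2*(y + 2)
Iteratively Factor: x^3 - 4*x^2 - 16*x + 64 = (x + 4)*(x^2 - 8*x + 16) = (x - 4)*(x + 4)*(x - 4)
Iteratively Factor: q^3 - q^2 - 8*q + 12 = (q - 2)*(q^2 + q - 6) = (q - 2)^2*(q + 3)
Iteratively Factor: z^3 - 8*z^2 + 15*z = (z)*(z^2 - 8*z + 15) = z*(z - 3)*(z - 5)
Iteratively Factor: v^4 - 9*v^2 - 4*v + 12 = (v - 1)*(v^3 + v^2 - 8*v - 12) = (v - 1)*(v + 2)*(v^2 - v - 6) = (v - 3)*(v - 1)*(v + 2)*(v + 2)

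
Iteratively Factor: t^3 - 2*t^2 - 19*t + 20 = (t - 5)*(t^2 + 3*t - 4) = (t - 5)*(t - 1)*(t + 4)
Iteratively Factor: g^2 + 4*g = (g + 4)*(g)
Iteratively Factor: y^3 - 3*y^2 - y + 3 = (y + 1)*(y^2 - 4*y + 3) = (y - 3)*(y + 1)*(y - 1)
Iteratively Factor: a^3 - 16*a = (a)*(a^2 - 16) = a*(a + 4)*(a - 4)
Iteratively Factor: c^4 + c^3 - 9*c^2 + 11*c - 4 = (c + 4)*(c^3 - 3*c^2 + 3*c - 1) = (c - 1)*(c + 4)*(c^2 - 2*c + 1) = (c - 1)^2*(c + 4)*(c - 1)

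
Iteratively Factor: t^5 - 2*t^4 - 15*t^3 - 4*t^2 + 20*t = (t + 2)*(t^4 - 4*t^3 - 7*t^2 + 10*t) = t*(t + 2)*(t^3 - 4*t^2 - 7*t + 10) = t*(t - 1)*(t + 2)*(t^2 - 3*t - 10) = t*(t - 5)*(t - 1)*(t + 2)*(t + 2)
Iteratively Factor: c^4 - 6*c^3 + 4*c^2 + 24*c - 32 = (c - 2)*(c^3 - 4*c^2 - 4*c + 16) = (c - 2)*(c + 2)*(c^2 - 6*c + 8) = (c - 2)^2*(c + 2)*(c - 4)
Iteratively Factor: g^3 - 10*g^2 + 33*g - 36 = (g - 3)*(g^2 - 7*g + 12) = (g - 3)^2*(g - 4)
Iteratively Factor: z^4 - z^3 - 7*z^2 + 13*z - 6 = (z - 1)*(z^3 - 7*z + 6) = (z - 1)^2*(z^2 + z - 6) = (z - 1)^2*(z + 3)*(z - 2)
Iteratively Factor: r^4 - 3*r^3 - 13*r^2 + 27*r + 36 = (r - 3)*(r^3 - 13*r - 12) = (r - 3)*(r + 3)*(r^2 - 3*r - 4) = (r - 3)*(r + 1)*(r + 3)*(r - 4)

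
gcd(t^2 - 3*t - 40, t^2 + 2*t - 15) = t + 5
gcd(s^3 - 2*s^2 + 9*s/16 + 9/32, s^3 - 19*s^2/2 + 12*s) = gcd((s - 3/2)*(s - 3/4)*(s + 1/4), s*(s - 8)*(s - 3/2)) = s - 3/2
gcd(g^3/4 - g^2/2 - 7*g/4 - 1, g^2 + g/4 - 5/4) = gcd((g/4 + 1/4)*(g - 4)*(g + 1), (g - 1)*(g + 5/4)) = 1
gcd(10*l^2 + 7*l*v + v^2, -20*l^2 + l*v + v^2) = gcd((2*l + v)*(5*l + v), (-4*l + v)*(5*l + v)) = 5*l + v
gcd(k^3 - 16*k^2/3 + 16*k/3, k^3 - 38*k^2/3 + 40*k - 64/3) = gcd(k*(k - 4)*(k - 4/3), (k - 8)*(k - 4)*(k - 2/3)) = k - 4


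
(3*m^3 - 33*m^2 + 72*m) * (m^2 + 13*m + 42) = 3*m^5 + 6*m^4 - 231*m^3 - 450*m^2 + 3024*m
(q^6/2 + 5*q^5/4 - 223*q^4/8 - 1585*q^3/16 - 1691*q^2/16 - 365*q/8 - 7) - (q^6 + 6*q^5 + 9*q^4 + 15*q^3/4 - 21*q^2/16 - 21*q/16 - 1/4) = -q^6/2 - 19*q^5/4 - 295*q^4/8 - 1645*q^3/16 - 835*q^2/8 - 709*q/16 - 27/4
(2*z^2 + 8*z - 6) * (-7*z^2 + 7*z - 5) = -14*z^4 - 42*z^3 + 88*z^2 - 82*z + 30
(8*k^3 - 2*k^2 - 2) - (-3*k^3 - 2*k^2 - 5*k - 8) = 11*k^3 + 5*k + 6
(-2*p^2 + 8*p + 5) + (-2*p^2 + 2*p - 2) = -4*p^2 + 10*p + 3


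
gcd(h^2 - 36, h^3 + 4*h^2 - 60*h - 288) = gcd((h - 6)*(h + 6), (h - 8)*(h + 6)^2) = h + 6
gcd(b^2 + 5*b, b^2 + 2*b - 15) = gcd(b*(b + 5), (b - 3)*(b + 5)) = b + 5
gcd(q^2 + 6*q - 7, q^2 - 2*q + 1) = q - 1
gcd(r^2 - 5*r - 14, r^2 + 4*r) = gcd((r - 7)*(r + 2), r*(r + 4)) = 1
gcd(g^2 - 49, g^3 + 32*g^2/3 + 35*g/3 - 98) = g + 7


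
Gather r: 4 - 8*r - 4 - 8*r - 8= -16*r - 8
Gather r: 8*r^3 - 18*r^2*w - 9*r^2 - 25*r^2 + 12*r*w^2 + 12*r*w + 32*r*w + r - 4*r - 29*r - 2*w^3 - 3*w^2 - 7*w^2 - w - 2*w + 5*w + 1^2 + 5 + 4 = 8*r^3 + r^2*(-18*w - 34) + r*(12*w^2 + 44*w - 32) - 2*w^3 - 10*w^2 + 2*w + 10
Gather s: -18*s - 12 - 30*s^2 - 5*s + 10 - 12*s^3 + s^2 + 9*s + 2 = -12*s^3 - 29*s^2 - 14*s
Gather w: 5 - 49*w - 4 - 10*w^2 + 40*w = -10*w^2 - 9*w + 1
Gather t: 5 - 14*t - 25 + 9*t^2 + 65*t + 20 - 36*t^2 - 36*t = -27*t^2 + 15*t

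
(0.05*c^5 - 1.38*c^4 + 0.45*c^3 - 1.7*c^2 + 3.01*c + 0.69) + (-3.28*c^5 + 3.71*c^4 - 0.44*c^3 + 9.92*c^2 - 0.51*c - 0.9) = -3.23*c^5 + 2.33*c^4 + 0.01*c^3 + 8.22*c^2 + 2.5*c - 0.21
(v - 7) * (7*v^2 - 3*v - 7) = 7*v^3 - 52*v^2 + 14*v + 49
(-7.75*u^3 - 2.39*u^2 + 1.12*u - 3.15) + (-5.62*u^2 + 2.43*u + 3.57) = -7.75*u^3 - 8.01*u^2 + 3.55*u + 0.42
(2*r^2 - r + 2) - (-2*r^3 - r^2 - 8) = 2*r^3 + 3*r^2 - r + 10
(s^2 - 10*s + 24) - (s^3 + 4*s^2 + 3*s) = -s^3 - 3*s^2 - 13*s + 24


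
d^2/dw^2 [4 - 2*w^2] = -4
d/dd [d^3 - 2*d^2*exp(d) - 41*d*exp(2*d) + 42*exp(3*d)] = -2*d^2*exp(d) + 3*d^2 - 82*d*exp(2*d) - 4*d*exp(d) + 126*exp(3*d) - 41*exp(2*d)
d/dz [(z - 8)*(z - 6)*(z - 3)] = 3*z^2 - 34*z + 90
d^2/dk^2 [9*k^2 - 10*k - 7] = 18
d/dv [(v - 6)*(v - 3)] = 2*v - 9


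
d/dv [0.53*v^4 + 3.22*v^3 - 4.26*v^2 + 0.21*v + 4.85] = 2.12*v^3 + 9.66*v^2 - 8.52*v + 0.21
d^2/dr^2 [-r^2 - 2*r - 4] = -2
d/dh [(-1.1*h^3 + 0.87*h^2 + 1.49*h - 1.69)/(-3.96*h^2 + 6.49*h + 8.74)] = (4.356*h^4 - 14.278*h^3 - 17.2953*h^2 + 1.8228*h + 23.9907)/(15.6816*h^4 - 51.4008*h^3 - 27.1007*h^2 + 113.4452*h + 76.3876)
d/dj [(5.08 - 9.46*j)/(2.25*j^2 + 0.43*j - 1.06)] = (21.285*j^2 - 22.86*j + 7.8432)/(5.0625*j^4 + 1.935*j^3 - 4.5851*j^2 - 0.9116*j + 1.1236)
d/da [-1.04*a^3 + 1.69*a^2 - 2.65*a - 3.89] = -3.12*a^2 + 3.38*a - 2.65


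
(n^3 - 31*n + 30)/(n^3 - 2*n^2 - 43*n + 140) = (n^2 + 5*n - 6)/(n^2 + 3*n - 28)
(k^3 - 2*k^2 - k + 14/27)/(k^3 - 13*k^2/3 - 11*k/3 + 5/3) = (9*k^2 - 15*k - 14)/(9*(k^2 - 4*k - 5))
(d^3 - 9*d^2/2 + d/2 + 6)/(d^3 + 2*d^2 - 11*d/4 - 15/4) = 2*(d - 4)/(2*d + 5)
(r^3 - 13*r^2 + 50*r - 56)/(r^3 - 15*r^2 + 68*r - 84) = (r - 4)/(r - 6)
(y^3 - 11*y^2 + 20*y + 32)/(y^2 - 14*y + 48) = (y^2 - 3*y - 4)/(y - 6)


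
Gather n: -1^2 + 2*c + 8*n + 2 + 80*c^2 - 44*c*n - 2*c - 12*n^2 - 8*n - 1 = 80*c^2 - 44*c*n - 12*n^2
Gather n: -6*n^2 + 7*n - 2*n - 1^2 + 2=-6*n^2 + 5*n + 1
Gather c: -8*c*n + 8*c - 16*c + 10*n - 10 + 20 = c*(-8*n - 8) + 10*n + 10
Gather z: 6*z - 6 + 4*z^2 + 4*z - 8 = 4*z^2 + 10*z - 14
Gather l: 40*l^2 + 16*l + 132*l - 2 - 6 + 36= 40*l^2 + 148*l + 28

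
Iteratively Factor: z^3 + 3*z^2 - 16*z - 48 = (z - 4)*(z^2 + 7*z + 12) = (z - 4)*(z + 3)*(z + 4)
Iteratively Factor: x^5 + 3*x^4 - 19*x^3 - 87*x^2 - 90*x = (x - 5)*(x^4 + 8*x^3 + 21*x^2 + 18*x) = (x - 5)*(x + 3)*(x^3 + 5*x^2 + 6*x) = (x - 5)*(x + 2)*(x + 3)*(x^2 + 3*x) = (x - 5)*(x + 2)*(x + 3)^2*(x)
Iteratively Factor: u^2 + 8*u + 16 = (u + 4)*(u + 4)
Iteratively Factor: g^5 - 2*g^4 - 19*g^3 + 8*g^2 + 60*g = (g - 2)*(g^4 - 19*g^2 - 30*g) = (g - 2)*(g + 2)*(g^3 - 2*g^2 - 15*g) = (g - 2)*(g + 2)*(g + 3)*(g^2 - 5*g) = (g - 5)*(g - 2)*(g + 2)*(g + 3)*(g)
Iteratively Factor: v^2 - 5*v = (v)*(v - 5)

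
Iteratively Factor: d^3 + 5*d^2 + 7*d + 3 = (d + 1)*(d^2 + 4*d + 3) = (d + 1)*(d + 3)*(d + 1)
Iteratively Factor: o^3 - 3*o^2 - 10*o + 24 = (o - 4)*(o^2 + o - 6) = (o - 4)*(o - 2)*(o + 3)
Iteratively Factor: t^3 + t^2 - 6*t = (t - 2)*(t^2 + 3*t) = t*(t - 2)*(t + 3)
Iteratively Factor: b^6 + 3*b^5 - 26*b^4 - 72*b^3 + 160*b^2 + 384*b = (b)*(b^5 + 3*b^4 - 26*b^3 - 72*b^2 + 160*b + 384) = b*(b - 3)*(b^4 + 6*b^3 - 8*b^2 - 96*b - 128) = b*(b - 3)*(b + 4)*(b^3 + 2*b^2 - 16*b - 32) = b*(b - 3)*(b + 2)*(b + 4)*(b^2 - 16) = b*(b - 3)*(b + 2)*(b + 4)^2*(b - 4)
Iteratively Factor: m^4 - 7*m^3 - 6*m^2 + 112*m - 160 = (m - 4)*(m^3 - 3*m^2 - 18*m + 40) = (m - 4)*(m + 4)*(m^2 - 7*m + 10) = (m - 5)*(m - 4)*(m + 4)*(m - 2)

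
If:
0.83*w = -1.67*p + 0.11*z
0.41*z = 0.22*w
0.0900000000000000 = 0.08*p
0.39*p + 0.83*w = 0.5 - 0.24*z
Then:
No Solution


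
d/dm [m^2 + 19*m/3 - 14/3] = 2*m + 19/3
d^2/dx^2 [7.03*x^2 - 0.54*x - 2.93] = 14.0600000000000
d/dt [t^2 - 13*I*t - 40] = 2*t - 13*I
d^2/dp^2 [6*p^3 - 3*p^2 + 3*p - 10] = 36*p - 6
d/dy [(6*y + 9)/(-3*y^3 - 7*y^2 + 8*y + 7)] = 3*(12*y^3 + 41*y^2 + 42*y - 10)/(9*y^6 + 42*y^5 + y^4 - 154*y^3 - 34*y^2 + 112*y + 49)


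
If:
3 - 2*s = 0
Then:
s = 3/2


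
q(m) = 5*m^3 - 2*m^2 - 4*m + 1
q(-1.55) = -16.22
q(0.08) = 0.67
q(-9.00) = -3770.00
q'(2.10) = 53.75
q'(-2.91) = 134.66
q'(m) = 15*m^2 - 4*m - 4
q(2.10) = 30.08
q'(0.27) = -3.99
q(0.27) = -0.13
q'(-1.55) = 38.24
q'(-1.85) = 54.74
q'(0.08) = -4.22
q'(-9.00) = 1247.00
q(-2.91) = -127.51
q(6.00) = 985.00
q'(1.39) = 19.42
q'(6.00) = 512.00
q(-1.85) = -30.10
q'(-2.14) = 73.25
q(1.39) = 5.00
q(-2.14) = -48.60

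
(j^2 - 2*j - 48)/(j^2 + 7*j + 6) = (j - 8)/(j + 1)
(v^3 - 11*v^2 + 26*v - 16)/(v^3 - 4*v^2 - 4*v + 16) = (v^2 - 9*v + 8)/(v^2 - 2*v - 8)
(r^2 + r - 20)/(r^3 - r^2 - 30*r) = (r - 4)/(r*(r - 6))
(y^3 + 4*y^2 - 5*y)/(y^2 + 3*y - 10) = y*(y - 1)/(y - 2)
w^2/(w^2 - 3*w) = w/(w - 3)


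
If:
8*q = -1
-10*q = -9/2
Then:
No Solution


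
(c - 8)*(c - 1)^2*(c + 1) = c^4 - 9*c^3 + 7*c^2 + 9*c - 8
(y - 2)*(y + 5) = y^2 + 3*y - 10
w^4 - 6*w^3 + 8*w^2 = w^2*(w - 4)*(w - 2)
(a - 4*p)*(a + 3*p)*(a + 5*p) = a^3 + 4*a^2*p - 17*a*p^2 - 60*p^3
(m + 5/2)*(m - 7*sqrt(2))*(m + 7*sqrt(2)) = m^3 + 5*m^2/2 - 98*m - 245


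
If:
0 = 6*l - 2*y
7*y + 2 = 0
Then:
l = -2/21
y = -2/7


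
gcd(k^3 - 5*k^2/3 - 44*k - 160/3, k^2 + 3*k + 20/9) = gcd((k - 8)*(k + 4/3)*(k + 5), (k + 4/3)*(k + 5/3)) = k + 4/3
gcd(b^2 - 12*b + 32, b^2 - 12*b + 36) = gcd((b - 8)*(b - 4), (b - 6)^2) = 1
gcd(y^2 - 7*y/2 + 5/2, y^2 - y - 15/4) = y - 5/2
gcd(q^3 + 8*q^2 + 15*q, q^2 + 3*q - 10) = q + 5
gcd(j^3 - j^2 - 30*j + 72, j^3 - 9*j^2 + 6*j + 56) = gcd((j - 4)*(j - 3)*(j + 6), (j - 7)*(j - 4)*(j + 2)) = j - 4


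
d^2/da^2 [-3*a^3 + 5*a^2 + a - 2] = 10 - 18*a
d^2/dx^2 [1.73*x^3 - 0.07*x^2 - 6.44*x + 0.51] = 10.38*x - 0.14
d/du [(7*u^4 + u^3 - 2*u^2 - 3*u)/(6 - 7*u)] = (-147*u^4 + 154*u^3 + 32*u^2 - 24*u - 18)/(49*u^2 - 84*u + 36)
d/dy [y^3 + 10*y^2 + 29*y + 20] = 3*y^2 + 20*y + 29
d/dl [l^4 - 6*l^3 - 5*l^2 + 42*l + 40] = 4*l^3 - 18*l^2 - 10*l + 42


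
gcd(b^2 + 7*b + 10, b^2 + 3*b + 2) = b + 2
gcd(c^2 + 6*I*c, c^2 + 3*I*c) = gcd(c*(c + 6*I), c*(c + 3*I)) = c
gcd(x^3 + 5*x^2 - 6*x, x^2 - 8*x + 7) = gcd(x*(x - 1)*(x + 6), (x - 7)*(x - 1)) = x - 1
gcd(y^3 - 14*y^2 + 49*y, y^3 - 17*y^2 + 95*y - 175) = y - 7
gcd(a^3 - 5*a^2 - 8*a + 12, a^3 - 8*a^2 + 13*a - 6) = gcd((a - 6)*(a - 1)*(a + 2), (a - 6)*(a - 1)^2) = a^2 - 7*a + 6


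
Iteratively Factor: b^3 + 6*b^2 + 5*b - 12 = (b - 1)*(b^2 + 7*b + 12) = (b - 1)*(b + 3)*(b + 4)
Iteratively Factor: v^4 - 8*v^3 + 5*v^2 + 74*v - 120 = (v - 4)*(v^3 - 4*v^2 - 11*v + 30) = (v - 4)*(v - 2)*(v^2 - 2*v - 15) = (v - 5)*(v - 4)*(v - 2)*(v + 3)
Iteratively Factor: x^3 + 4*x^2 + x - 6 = (x + 2)*(x^2 + 2*x - 3) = (x - 1)*(x + 2)*(x + 3)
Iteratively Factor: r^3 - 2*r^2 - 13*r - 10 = (r + 1)*(r^2 - 3*r - 10) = (r - 5)*(r + 1)*(r + 2)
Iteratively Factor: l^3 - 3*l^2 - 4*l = (l + 1)*(l^2 - 4*l) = l*(l + 1)*(l - 4)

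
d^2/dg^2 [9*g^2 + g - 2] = 18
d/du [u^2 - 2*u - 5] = 2*u - 2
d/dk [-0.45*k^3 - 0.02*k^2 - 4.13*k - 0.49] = -1.35*k^2 - 0.04*k - 4.13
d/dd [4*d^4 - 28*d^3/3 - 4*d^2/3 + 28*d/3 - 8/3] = 16*d^3 - 28*d^2 - 8*d/3 + 28/3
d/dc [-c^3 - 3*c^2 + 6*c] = -3*c^2 - 6*c + 6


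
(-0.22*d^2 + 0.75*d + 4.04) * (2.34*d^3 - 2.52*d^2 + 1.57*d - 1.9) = -0.5148*d^5 + 2.3094*d^4 + 7.2182*d^3 - 8.5853*d^2 + 4.9178*d - 7.676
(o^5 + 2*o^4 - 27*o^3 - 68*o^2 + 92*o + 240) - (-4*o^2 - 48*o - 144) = o^5 + 2*o^4 - 27*o^3 - 64*o^2 + 140*o + 384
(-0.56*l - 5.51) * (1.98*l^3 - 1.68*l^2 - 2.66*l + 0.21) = -1.1088*l^4 - 9.969*l^3 + 10.7464*l^2 + 14.539*l - 1.1571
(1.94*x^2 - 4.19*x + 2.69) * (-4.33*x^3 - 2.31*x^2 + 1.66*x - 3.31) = -8.4002*x^5 + 13.6613*x^4 + 1.2516*x^3 - 19.5907*x^2 + 18.3343*x - 8.9039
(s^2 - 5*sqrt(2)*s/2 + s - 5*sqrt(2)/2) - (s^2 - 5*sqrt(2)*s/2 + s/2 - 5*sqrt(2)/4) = s/2 - 5*sqrt(2)/4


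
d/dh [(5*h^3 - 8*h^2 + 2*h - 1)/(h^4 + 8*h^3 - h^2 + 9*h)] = (-5*h^6 + 16*h^5 + 53*h^4 + 62*h^3 - 46*h^2 - 2*h + 9)/(h^2*(h^6 + 16*h^5 + 62*h^4 + 2*h^3 + 145*h^2 - 18*h + 81))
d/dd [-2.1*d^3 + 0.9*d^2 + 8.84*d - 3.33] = -6.3*d^2 + 1.8*d + 8.84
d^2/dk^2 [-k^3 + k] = -6*k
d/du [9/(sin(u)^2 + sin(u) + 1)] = -9*(2*sin(u) + 1)*cos(u)/(sin(u)^2 + sin(u) + 1)^2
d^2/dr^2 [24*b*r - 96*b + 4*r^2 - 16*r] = 8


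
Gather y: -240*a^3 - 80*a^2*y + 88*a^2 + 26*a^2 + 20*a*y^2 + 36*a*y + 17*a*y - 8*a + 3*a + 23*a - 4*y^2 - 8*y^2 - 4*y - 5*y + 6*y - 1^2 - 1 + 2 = -240*a^3 + 114*a^2 + 18*a + y^2*(20*a - 12) + y*(-80*a^2 + 53*a - 3)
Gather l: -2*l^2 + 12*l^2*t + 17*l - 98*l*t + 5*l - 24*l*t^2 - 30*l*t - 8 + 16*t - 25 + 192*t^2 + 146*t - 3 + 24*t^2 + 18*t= l^2*(12*t - 2) + l*(-24*t^2 - 128*t + 22) + 216*t^2 + 180*t - 36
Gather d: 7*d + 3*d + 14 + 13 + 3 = 10*d + 30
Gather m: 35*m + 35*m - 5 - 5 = 70*m - 10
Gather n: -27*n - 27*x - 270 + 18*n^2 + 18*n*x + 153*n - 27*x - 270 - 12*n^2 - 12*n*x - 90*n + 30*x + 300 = 6*n^2 + n*(6*x + 36) - 24*x - 240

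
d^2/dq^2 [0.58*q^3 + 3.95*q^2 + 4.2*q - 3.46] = 3.48*q + 7.9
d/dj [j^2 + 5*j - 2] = 2*j + 5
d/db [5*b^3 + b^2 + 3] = b*(15*b + 2)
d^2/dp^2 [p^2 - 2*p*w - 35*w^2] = 2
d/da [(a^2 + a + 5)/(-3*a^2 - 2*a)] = (a^2 + 30*a + 10)/(a^2*(9*a^2 + 12*a + 4))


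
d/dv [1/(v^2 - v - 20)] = (1 - 2*v)/(-v^2 + v + 20)^2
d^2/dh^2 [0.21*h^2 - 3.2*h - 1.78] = 0.420000000000000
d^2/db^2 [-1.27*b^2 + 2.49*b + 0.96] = -2.54000000000000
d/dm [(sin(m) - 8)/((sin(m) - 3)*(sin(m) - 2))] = (16*sin(m) + cos(m)^2 - 35)*cos(m)/((sin(m) - 3)^2*(sin(m) - 2)^2)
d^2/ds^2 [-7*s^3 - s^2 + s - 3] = -42*s - 2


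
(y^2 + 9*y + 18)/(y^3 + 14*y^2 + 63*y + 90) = 1/(y + 5)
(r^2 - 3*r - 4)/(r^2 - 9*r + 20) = (r + 1)/(r - 5)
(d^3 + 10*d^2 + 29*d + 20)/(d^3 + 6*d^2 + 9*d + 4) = (d + 5)/(d + 1)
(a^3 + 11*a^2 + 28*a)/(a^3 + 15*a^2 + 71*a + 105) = a*(a + 4)/(a^2 + 8*a + 15)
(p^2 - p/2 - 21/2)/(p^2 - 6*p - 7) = (-2*p^2 + p + 21)/(2*(-p^2 + 6*p + 7))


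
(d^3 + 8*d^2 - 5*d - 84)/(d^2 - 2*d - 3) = (d^2 + 11*d + 28)/(d + 1)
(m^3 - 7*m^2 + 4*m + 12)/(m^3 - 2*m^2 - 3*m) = (m^2 - 8*m + 12)/(m*(m - 3))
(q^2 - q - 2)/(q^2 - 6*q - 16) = (-q^2 + q + 2)/(-q^2 + 6*q + 16)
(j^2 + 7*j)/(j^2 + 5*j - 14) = j/(j - 2)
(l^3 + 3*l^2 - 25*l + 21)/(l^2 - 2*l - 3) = (l^2 + 6*l - 7)/(l + 1)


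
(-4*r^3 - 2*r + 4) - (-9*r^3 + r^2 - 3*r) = 5*r^3 - r^2 + r + 4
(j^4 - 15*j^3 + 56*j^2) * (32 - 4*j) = -4*j^5 + 92*j^4 - 704*j^3 + 1792*j^2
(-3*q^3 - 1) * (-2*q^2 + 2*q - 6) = 6*q^5 - 6*q^4 + 18*q^3 + 2*q^2 - 2*q + 6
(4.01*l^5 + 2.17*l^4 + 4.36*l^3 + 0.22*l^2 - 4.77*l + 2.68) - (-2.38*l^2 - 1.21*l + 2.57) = 4.01*l^5 + 2.17*l^4 + 4.36*l^3 + 2.6*l^2 - 3.56*l + 0.11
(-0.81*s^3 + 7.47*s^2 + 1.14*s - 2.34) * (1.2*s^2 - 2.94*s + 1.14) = -0.972*s^5 + 11.3454*s^4 - 21.5172*s^3 + 2.3562*s^2 + 8.1792*s - 2.6676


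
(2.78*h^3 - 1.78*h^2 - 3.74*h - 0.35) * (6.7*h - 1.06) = 18.626*h^4 - 14.8728*h^3 - 23.1712*h^2 + 1.6194*h + 0.371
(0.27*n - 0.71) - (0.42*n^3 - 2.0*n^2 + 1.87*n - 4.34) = -0.42*n^3 + 2.0*n^2 - 1.6*n + 3.63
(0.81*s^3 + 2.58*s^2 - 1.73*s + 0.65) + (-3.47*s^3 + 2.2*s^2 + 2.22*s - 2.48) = -2.66*s^3 + 4.78*s^2 + 0.49*s - 1.83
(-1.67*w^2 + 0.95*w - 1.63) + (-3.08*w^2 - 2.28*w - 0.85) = -4.75*w^2 - 1.33*w - 2.48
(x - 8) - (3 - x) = 2*x - 11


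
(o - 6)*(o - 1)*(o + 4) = o^3 - 3*o^2 - 22*o + 24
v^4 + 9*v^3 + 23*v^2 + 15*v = v*(v + 1)*(v + 3)*(v + 5)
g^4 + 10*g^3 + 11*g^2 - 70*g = g*(g - 2)*(g + 5)*(g + 7)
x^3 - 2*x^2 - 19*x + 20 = (x - 5)*(x - 1)*(x + 4)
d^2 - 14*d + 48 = (d - 8)*(d - 6)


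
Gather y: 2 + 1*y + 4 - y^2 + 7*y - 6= -y^2 + 8*y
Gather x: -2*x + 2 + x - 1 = 1 - x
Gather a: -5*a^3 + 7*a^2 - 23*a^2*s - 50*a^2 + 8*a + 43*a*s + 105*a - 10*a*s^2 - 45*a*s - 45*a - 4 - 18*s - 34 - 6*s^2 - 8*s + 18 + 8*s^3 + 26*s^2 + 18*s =-5*a^3 + a^2*(-23*s - 43) + a*(-10*s^2 - 2*s + 68) + 8*s^3 + 20*s^2 - 8*s - 20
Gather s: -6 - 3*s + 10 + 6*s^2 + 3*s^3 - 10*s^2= 3*s^3 - 4*s^2 - 3*s + 4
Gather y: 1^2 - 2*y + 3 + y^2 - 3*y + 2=y^2 - 5*y + 6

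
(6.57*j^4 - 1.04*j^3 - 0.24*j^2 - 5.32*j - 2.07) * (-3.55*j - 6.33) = -23.3235*j^5 - 37.8961*j^4 + 7.4352*j^3 + 20.4052*j^2 + 41.0241*j + 13.1031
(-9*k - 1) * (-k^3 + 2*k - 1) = 9*k^4 + k^3 - 18*k^2 + 7*k + 1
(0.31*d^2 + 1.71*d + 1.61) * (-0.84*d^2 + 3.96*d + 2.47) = -0.2604*d^4 - 0.2088*d^3 + 6.1849*d^2 + 10.5993*d + 3.9767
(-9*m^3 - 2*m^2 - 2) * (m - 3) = -9*m^4 + 25*m^3 + 6*m^2 - 2*m + 6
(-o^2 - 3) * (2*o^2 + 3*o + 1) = -2*o^4 - 3*o^3 - 7*o^2 - 9*o - 3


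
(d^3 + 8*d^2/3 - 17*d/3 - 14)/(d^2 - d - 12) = (3*d^2 - d - 14)/(3*(d - 4))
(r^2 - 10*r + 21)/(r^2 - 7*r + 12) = (r - 7)/(r - 4)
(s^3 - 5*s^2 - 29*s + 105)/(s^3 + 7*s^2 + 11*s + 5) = (s^2 - 10*s + 21)/(s^2 + 2*s + 1)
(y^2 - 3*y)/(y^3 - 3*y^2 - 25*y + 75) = y/(y^2 - 25)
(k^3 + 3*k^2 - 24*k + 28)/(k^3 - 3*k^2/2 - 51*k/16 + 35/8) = 16*(k^2 + 5*k - 14)/(16*k^2 + 8*k - 35)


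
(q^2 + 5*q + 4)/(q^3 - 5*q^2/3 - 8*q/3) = 3*(q + 4)/(q*(3*q - 8))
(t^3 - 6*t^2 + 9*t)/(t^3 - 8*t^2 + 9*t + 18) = t*(t - 3)/(t^2 - 5*t - 6)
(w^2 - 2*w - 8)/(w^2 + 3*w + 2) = (w - 4)/(w + 1)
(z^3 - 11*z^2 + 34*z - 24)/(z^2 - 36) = (z^2 - 5*z + 4)/(z + 6)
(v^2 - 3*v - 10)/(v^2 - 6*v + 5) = (v + 2)/(v - 1)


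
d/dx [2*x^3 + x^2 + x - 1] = 6*x^2 + 2*x + 1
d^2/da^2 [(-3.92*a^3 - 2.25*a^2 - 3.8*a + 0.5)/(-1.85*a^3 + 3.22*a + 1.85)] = (5.6843418860808e-14*a^7 + 15.40125*a^6 + 218.14164*a^5 + 220.8789*a^4 + 234.370206*a^3 + 314.04564*a^2 + 70.2297*a - 40.24035)/(6.331625*a^9 - 33.06135*a^7 - 18.994875*a^6 + 57.54462*a^5 + 66.1227*a^4 - 14.391373*a^3 - 57.54462*a^2 - 33.06135*a - 6.331625)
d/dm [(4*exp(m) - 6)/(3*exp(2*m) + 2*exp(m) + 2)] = (-12*exp(2*m) + 36*exp(m) + 20)*exp(m)/(9*exp(4*m) + 12*exp(3*m) + 16*exp(2*m) + 8*exp(m) + 4)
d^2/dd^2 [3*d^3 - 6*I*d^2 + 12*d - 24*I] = 18*d - 12*I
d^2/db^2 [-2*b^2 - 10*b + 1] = -4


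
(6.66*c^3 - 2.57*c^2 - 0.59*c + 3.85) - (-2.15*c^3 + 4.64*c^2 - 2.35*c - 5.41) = 8.81*c^3 - 7.21*c^2 + 1.76*c + 9.26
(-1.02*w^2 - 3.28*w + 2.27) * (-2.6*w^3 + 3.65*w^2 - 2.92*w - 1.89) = 2.652*w^5 + 4.805*w^4 - 14.8956*w^3 + 19.7909*w^2 - 0.429200000000001*w - 4.2903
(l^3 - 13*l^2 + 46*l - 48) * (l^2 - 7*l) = l^5 - 20*l^4 + 137*l^3 - 370*l^2 + 336*l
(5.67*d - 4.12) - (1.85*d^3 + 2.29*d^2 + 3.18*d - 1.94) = -1.85*d^3 - 2.29*d^2 + 2.49*d - 2.18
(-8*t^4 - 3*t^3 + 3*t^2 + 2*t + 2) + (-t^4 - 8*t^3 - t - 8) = -9*t^4 - 11*t^3 + 3*t^2 + t - 6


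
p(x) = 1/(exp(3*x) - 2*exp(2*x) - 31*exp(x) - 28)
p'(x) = (-3*exp(3*x) + 4*exp(2*x) + 31*exp(x))/(exp(3*x) - 2*exp(2*x) - 31*exp(x) - 28)^2 = (-3*exp(2*x) + 4*exp(x) + 31)*exp(x)/(-exp(3*x) + 2*exp(2*x) + 31*exp(x) + 28)^2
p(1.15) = -0.01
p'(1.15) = 0.00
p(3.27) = 0.00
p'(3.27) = -0.00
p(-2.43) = -0.03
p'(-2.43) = 0.00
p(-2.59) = -0.03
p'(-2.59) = 0.00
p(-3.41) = -0.03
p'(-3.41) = 0.00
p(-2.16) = -0.03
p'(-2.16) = 0.00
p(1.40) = -0.01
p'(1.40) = -0.00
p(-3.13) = -0.03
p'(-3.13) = 0.00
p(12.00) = 0.00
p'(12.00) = 0.00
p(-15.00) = -0.04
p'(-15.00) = 0.00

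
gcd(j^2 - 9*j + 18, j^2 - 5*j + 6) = j - 3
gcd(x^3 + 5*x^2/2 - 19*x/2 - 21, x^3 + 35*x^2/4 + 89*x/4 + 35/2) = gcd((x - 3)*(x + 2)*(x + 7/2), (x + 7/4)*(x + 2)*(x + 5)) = x + 2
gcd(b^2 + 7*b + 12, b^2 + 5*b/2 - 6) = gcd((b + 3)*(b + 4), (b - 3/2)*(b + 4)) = b + 4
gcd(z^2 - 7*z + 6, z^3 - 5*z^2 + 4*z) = z - 1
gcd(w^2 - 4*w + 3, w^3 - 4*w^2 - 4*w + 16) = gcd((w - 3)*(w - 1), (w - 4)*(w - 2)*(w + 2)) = 1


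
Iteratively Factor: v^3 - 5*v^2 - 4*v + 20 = (v + 2)*(v^2 - 7*v + 10) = (v - 2)*(v + 2)*(v - 5)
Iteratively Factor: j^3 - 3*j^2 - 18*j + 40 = (j + 4)*(j^2 - 7*j + 10) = (j - 2)*(j + 4)*(j - 5)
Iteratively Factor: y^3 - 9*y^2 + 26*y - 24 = (y - 2)*(y^2 - 7*y + 12) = (y - 4)*(y - 2)*(y - 3)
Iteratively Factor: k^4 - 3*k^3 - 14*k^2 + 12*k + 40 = (k + 2)*(k^3 - 5*k^2 - 4*k + 20) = (k + 2)^2*(k^2 - 7*k + 10) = (k - 2)*(k + 2)^2*(k - 5)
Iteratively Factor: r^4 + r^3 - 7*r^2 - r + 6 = (r + 1)*(r^3 - 7*r + 6) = (r - 1)*(r + 1)*(r^2 + r - 6) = (r - 1)*(r + 1)*(r + 3)*(r - 2)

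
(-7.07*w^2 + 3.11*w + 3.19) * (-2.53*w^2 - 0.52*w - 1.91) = 17.8871*w^4 - 4.1919*w^3 + 3.8158*w^2 - 7.5989*w - 6.0929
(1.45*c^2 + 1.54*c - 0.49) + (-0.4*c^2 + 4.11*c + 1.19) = 1.05*c^2 + 5.65*c + 0.7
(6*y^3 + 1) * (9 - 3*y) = -18*y^4 + 54*y^3 - 3*y + 9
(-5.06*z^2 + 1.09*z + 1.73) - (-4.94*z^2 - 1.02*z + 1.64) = -0.119999999999999*z^2 + 2.11*z + 0.0900000000000001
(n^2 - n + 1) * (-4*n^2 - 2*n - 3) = -4*n^4 + 2*n^3 - 5*n^2 + n - 3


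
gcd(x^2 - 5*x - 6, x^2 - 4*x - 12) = x - 6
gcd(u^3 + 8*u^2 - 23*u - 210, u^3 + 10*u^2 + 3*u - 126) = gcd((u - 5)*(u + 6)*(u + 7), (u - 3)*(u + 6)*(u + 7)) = u^2 + 13*u + 42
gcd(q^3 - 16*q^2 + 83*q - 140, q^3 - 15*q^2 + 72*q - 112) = q^2 - 11*q + 28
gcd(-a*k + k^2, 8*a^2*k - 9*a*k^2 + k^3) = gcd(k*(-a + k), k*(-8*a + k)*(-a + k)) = a*k - k^2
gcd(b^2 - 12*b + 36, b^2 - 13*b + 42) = b - 6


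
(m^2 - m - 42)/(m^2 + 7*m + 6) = (m - 7)/(m + 1)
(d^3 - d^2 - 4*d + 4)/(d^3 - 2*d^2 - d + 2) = (d + 2)/(d + 1)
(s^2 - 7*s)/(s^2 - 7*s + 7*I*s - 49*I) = s/(s + 7*I)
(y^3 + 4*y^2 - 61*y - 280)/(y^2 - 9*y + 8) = (y^2 + 12*y + 35)/(y - 1)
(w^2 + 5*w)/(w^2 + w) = (w + 5)/(w + 1)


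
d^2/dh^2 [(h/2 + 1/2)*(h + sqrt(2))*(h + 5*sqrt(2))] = 3*h + 1 + 6*sqrt(2)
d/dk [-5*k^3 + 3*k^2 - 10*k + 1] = -15*k^2 + 6*k - 10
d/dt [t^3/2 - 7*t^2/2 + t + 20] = 3*t^2/2 - 7*t + 1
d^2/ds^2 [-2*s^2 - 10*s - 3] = -4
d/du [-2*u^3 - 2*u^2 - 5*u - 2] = -6*u^2 - 4*u - 5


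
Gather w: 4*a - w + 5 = 4*a - w + 5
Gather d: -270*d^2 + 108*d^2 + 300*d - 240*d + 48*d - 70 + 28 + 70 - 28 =-162*d^2 + 108*d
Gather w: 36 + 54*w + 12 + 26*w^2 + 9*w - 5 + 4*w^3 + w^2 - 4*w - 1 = 4*w^3 + 27*w^2 + 59*w + 42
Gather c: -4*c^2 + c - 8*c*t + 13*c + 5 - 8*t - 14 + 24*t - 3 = -4*c^2 + c*(14 - 8*t) + 16*t - 12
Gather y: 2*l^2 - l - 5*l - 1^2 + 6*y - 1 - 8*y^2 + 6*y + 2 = 2*l^2 - 6*l - 8*y^2 + 12*y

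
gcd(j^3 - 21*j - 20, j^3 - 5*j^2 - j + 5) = j^2 - 4*j - 5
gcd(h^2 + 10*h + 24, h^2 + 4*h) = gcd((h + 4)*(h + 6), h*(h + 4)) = h + 4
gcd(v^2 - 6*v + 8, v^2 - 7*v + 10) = v - 2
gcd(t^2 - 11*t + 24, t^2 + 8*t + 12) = 1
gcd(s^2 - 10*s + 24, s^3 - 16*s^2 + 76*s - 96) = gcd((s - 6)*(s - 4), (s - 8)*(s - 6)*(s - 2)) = s - 6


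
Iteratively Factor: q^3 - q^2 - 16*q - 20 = (q - 5)*(q^2 + 4*q + 4) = (q - 5)*(q + 2)*(q + 2)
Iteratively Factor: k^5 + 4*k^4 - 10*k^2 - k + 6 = (k + 3)*(k^4 + k^3 - 3*k^2 - k + 2) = (k + 1)*(k + 3)*(k^3 - 3*k + 2) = (k - 1)*(k + 1)*(k + 3)*(k^2 + k - 2) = (k - 1)*(k + 1)*(k + 2)*(k + 3)*(k - 1)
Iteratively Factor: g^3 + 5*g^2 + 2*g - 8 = (g + 4)*(g^2 + g - 2) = (g + 2)*(g + 4)*(g - 1)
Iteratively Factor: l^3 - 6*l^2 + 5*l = (l)*(l^2 - 6*l + 5) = l*(l - 5)*(l - 1)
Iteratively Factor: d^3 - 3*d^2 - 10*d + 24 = (d - 2)*(d^2 - d - 12) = (d - 4)*(d - 2)*(d + 3)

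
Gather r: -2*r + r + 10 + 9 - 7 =12 - r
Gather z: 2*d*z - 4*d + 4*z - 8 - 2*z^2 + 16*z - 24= -4*d - 2*z^2 + z*(2*d + 20) - 32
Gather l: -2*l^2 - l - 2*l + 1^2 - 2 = -2*l^2 - 3*l - 1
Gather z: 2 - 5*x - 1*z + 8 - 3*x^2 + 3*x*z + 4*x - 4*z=-3*x^2 - x + z*(3*x - 5) + 10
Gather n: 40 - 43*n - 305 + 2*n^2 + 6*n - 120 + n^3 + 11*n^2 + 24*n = n^3 + 13*n^2 - 13*n - 385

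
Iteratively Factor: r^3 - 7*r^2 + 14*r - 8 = (r - 4)*(r^2 - 3*r + 2) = (r - 4)*(r - 2)*(r - 1)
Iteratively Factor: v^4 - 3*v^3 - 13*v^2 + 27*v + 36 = (v - 3)*(v^3 - 13*v - 12) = (v - 3)*(v + 1)*(v^2 - v - 12) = (v - 3)*(v + 1)*(v + 3)*(v - 4)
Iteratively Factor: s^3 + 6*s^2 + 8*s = (s + 4)*(s^2 + 2*s) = s*(s + 4)*(s + 2)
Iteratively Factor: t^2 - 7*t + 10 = (t - 2)*(t - 5)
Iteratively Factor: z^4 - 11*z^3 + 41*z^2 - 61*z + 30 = (z - 5)*(z^3 - 6*z^2 + 11*z - 6) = (z - 5)*(z - 1)*(z^2 - 5*z + 6) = (z - 5)*(z - 2)*(z - 1)*(z - 3)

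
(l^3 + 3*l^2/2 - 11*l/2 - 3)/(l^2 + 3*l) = l - 3/2 - 1/l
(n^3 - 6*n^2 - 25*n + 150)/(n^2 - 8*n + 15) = (n^2 - n - 30)/(n - 3)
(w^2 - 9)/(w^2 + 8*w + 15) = (w - 3)/(w + 5)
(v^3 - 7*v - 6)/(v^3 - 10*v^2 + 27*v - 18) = (v^2 + 3*v + 2)/(v^2 - 7*v + 6)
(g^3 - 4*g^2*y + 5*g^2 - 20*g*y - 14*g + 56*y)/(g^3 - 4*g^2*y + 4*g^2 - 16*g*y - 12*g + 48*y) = (g + 7)/(g + 6)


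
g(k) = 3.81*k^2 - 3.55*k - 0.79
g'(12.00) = 87.89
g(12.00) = 505.25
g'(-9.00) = -72.13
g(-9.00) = 339.77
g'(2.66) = 16.72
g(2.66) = 16.73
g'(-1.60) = -15.74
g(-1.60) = 14.64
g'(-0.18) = -4.92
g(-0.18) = -0.03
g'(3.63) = 24.11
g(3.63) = 36.53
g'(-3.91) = -33.34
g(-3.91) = 71.34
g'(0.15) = -2.41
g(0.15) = -1.24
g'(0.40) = -0.50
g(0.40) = -1.60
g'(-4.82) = -40.28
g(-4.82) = 104.84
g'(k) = 7.62*k - 3.55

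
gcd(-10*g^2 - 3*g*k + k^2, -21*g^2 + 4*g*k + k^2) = 1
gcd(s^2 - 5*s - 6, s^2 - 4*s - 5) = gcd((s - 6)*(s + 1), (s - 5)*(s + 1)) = s + 1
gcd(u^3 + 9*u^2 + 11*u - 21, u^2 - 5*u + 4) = u - 1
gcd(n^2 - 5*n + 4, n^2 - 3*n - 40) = 1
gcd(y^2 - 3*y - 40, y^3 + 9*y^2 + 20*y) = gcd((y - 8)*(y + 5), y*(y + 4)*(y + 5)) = y + 5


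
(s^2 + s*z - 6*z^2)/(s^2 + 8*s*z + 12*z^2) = (s^2 + s*z - 6*z^2)/(s^2 + 8*s*z + 12*z^2)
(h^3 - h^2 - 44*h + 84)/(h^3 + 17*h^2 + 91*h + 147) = (h^2 - 8*h + 12)/(h^2 + 10*h + 21)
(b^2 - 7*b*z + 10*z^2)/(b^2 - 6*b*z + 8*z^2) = (-b + 5*z)/(-b + 4*z)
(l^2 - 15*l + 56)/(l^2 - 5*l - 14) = (l - 8)/(l + 2)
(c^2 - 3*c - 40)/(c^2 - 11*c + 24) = (c + 5)/(c - 3)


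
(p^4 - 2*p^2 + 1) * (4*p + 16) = 4*p^5 + 16*p^4 - 8*p^3 - 32*p^2 + 4*p + 16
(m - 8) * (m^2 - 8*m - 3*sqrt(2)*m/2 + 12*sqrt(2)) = m^3 - 16*m^2 - 3*sqrt(2)*m^2/2 + 24*sqrt(2)*m + 64*m - 96*sqrt(2)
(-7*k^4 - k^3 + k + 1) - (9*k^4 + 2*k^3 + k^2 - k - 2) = -16*k^4 - 3*k^3 - k^2 + 2*k + 3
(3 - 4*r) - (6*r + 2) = 1 - 10*r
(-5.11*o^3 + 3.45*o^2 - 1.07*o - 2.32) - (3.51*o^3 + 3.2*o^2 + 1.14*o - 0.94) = -8.62*o^3 + 0.25*o^2 - 2.21*o - 1.38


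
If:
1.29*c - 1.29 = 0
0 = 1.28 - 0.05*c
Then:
No Solution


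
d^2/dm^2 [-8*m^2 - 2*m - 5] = -16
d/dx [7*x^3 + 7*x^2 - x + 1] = 21*x^2 + 14*x - 1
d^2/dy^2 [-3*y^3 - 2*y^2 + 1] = -18*y - 4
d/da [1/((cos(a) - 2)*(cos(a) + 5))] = (2*cos(a) + 3)*sin(a)/((cos(a) - 2)^2*(cos(a) + 5)^2)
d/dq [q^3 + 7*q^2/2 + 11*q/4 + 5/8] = 3*q^2 + 7*q + 11/4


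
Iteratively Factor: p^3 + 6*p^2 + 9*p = (p + 3)*(p^2 + 3*p) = p*(p + 3)*(p + 3)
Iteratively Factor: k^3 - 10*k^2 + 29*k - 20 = (k - 1)*(k^2 - 9*k + 20) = (k - 5)*(k - 1)*(k - 4)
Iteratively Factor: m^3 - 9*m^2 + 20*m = (m - 5)*(m^2 - 4*m) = (m - 5)*(m - 4)*(m)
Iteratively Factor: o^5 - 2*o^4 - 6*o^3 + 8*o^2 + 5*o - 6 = (o - 1)*(o^4 - o^3 - 7*o^2 + o + 6) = (o - 3)*(o - 1)*(o^3 + 2*o^2 - o - 2) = (o - 3)*(o - 1)^2*(o^2 + 3*o + 2) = (o - 3)*(o - 1)^2*(o + 2)*(o + 1)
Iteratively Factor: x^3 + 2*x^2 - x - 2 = (x - 1)*(x^2 + 3*x + 2) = (x - 1)*(x + 2)*(x + 1)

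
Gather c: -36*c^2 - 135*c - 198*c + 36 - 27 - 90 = -36*c^2 - 333*c - 81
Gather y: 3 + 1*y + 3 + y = 2*y + 6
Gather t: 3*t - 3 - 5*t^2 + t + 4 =-5*t^2 + 4*t + 1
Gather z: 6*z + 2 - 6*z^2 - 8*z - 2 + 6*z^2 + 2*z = 0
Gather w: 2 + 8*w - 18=8*w - 16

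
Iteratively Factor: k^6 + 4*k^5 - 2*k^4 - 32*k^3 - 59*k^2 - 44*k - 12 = (k + 2)*(k^5 + 2*k^4 - 6*k^3 - 20*k^2 - 19*k - 6) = (k + 2)^2*(k^4 - 6*k^2 - 8*k - 3) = (k + 1)*(k + 2)^2*(k^3 - k^2 - 5*k - 3) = (k + 1)^2*(k + 2)^2*(k^2 - 2*k - 3) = (k - 3)*(k + 1)^2*(k + 2)^2*(k + 1)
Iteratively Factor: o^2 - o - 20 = (o + 4)*(o - 5)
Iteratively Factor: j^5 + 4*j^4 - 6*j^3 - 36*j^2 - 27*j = (j + 3)*(j^4 + j^3 - 9*j^2 - 9*j) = j*(j + 3)*(j^3 + j^2 - 9*j - 9) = j*(j - 3)*(j + 3)*(j^2 + 4*j + 3) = j*(j - 3)*(j + 3)^2*(j + 1)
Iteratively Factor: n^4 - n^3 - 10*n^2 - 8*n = (n - 4)*(n^3 + 3*n^2 + 2*n) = (n - 4)*(n + 2)*(n^2 + n) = n*(n - 4)*(n + 2)*(n + 1)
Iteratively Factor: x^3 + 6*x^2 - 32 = (x - 2)*(x^2 + 8*x + 16) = (x - 2)*(x + 4)*(x + 4)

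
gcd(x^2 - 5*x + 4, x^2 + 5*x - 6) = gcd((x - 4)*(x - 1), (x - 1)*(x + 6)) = x - 1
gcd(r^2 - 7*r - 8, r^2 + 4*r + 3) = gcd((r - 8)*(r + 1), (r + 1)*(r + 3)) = r + 1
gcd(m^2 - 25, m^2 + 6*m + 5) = m + 5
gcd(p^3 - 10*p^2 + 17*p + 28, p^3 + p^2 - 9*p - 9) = p + 1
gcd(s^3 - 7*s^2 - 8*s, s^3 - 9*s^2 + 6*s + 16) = s^2 - 7*s - 8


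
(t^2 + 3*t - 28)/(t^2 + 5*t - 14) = (t - 4)/(t - 2)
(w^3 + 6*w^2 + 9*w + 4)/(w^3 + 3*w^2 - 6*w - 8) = (w + 1)/(w - 2)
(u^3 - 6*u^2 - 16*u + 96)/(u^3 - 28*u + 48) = (u^2 - 2*u - 24)/(u^2 + 4*u - 12)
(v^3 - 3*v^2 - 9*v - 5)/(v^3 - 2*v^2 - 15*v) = (v^2 + 2*v + 1)/(v*(v + 3))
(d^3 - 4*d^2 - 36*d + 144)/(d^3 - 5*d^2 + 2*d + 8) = (d^2 - 36)/(d^2 - d - 2)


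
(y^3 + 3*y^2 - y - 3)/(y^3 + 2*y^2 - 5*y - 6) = (y - 1)/(y - 2)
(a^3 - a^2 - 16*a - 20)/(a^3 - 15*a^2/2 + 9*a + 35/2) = 2*(a^2 + 4*a + 4)/(2*a^2 - 5*a - 7)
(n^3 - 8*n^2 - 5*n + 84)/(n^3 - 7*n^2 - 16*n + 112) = (n + 3)/(n + 4)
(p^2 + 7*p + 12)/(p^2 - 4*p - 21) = (p + 4)/(p - 7)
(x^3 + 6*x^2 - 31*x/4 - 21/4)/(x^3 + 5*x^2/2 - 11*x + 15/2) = (2*x^2 + 15*x + 7)/(2*(x^2 + 4*x - 5))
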